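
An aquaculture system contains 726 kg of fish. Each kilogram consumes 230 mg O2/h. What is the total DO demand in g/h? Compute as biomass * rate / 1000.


Total O2 consumption (mg/h) = 726 kg * 230 mg/(kg*h) = 166980 mg/h
Convert to g/h: 166980 / 1000 = 166.98 g/h

166.98 g/h


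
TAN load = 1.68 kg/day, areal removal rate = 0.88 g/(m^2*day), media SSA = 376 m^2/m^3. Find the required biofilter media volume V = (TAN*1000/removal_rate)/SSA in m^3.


A = 1.68*1000 / 0.88 = 1909.0909 m^2
V = 1909.0909 / 376 = 5.07737

5.07737 m^3


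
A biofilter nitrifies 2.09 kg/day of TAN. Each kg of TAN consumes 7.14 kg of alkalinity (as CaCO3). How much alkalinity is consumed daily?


Alkalinity factor: 7.14 kg CaCO3 consumed per kg TAN nitrified
alk = 2.09 kg TAN * 7.14 = 14.9226 kg CaCO3/day

14.9226 kg CaCO3/day


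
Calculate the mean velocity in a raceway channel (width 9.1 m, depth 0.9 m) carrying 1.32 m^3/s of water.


Cross-sectional area = W * d = 9.1 * 0.9 = 8.19 m^2
Velocity = Q / A = 1.32 / 8.19 = 0.161172 m/s

0.161172 m/s


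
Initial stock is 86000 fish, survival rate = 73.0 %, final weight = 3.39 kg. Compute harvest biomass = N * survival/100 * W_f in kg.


Survivors = 86000 * 73.0/100 = 62780 fish
Harvest biomass = survivors * W_f = 62780 * 3.39 = 212824.2 kg

212824.2 kg


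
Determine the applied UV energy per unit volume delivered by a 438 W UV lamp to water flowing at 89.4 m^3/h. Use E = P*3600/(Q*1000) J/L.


Energy delivered per hour = 438 W * 3600 s = 1576800 J/h
Volume treated per hour = 89.4 m^3/h * 1000 = 89400 L/h
dose = 1576800 / 89400 = 17.6376 J/L

17.6376 J/L


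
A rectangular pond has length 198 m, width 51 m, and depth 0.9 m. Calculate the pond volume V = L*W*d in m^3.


Base area = L * W = 198 * 51 = 10098 m^2
Volume = area * depth = 10098 * 0.9 = 9088.2 m^3

9088.2 m^3


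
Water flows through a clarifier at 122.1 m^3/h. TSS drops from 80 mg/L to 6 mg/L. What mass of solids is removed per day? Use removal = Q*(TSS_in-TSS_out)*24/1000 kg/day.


Concentration drop: TSS_in - TSS_out = 80 - 6 = 74 mg/L
Hourly solids removed = Q * dTSS = 122.1 m^3/h * 74 mg/L = 9035.4 g/h  (m^3/h * mg/L = g/h)
Daily solids removed = 9035.4 * 24 = 216849.6 g/day
Convert g to kg: 216849.6 / 1000 = 216.8496 kg/day

216.8496 kg/day


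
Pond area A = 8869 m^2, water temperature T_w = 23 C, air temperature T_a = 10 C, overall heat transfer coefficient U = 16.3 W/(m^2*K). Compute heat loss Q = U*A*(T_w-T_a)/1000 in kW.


Temperature difference dT = 23 - 10 = 13 K
Heat loss (W) = U * A * dT = 16.3 * 8869 * 13 = 1879341.1 W
Convert to kW: 1879341.1 / 1000 = 1879.3411 kW

1879.3411 kW


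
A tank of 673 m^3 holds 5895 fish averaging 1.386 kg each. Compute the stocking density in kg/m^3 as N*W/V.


Total biomass = 5895 fish * 1.386 kg = 8170.47 kg
Density = total biomass / volume = 8170.47 / 673 = 12.1404 kg/m^3

12.1404 kg/m^3


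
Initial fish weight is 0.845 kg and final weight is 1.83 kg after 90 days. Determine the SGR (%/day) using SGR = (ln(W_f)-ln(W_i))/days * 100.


ln(W_f) = ln(1.83) = 0.60431597
ln(W_i) = ln(0.845) = -0.16841865
ln(W_f) - ln(W_i) = 0.60431597 - -0.16841865 = 0.77273462
SGR = 0.77273462 / 90 * 100 = 0.858594 %/day

0.858594 %/day


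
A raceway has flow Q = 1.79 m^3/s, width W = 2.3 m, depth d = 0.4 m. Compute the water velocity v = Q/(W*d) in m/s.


Cross-sectional area = W * d = 2.3 * 0.4 = 0.92 m^2
Velocity = Q / A = 1.79 / 0.92 = 1.94565 m/s

1.94565 m/s


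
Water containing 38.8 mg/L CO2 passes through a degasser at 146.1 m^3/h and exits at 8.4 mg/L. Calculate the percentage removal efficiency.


CO2_out / CO2_in = 8.4 / 38.8 = 0.21649485
Fraction remaining = 0.21649485
efficiency = (1 - 0.21649485) * 100 = 78.3505 %

78.3505 %


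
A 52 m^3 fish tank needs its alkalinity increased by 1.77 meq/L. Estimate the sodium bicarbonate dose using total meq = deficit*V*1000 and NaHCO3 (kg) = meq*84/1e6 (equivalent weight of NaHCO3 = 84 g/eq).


Tank volume in L = 52 m^3 * 1000 = 52000 L
Total meq required = 1.77 meq/L * 52000 L = 92040 meq
NaHCO3 mass = 92040 meq * 84 mg/meq / 1e6 = 7.73136 kg

7.73136 kg


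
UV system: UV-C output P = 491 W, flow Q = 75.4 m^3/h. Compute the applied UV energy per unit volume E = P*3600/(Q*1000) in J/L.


Energy delivered per hour = 491 W * 3600 s = 1767600 J/h
Volume treated per hour = 75.4 m^3/h * 1000 = 75400 L/h
dose = 1767600 / 75400 = 23.443 J/L

23.443 J/L


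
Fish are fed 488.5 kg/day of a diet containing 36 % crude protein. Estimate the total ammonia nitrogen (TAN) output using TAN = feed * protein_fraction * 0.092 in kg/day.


Protein in feed = 488.5 * 36/100 = 175.86 kg/day
TAN = protein * 0.092 = 175.86 * 0.092 = 16.17912 kg/day

16.17912 kg/day


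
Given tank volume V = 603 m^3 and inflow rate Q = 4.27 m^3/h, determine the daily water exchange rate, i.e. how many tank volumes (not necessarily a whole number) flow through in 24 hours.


Daily flow volume = 4.27 m^3/h * 24 h = 102.48 m^3/day
Exchanges = daily flow / tank volume = 102.48 / 603 = 0.16995 exchanges/day

0.16995 exchanges/day


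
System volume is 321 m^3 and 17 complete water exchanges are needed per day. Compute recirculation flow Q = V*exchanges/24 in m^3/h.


Daily recirculation volume = 321 m^3 * 17 = 5457 m^3/day
Flow rate Q = daily volume / 24 h = 5457 / 24 = 227.375 m^3/h

227.375 m^3/h


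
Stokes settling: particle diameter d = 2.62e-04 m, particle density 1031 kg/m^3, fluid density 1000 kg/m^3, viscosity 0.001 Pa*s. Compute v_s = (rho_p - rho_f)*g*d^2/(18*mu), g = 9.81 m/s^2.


Density difference: rho_p - rho_f = 1031 - 1000 = 31 kg/m^3
d^2 = (2.62e-04)^2 = 6.8644e-08 m^2
Numerator = (rho_p - rho_f) * g * d^2 = 31 * 9.81 * 6.8644e-08 = 2.0875327e-05
Denominator = 18 * mu = 18 * 0.001 = 0.018
v_s = 2.0875327e-05 / 0.018 = 0.00115974 m/s
Check: Re = rho_f * v_s * d / mu = 1000 * 0.00115974 * 2.62e-04 / 0.001 = 0.304 < 1, so Stokes' law applies.

0.00115974 m/s


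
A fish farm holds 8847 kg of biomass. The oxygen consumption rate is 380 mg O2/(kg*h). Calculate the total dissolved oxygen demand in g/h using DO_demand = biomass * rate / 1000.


Total O2 consumption (mg/h) = 8847 kg * 380 mg/(kg*h) = 3361860 mg/h
Convert to g/h: 3361860 / 1000 = 3361.86 g/h

3361.86 g/h


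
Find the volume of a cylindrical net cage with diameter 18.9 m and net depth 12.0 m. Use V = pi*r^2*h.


r = d/2 = 18.9/2 = 9.45 m
Base area = pi*r^2 = pi*9.45^2 = 280.55208 m^2
Volume = 280.55208 * 12.0 = 3366.62 m^3

3366.62 m^3


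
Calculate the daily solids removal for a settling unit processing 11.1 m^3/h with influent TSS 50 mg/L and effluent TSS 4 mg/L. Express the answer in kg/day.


Concentration drop: TSS_in - TSS_out = 50 - 4 = 46 mg/L
Hourly solids removed = Q * dTSS = 11.1 m^3/h * 46 mg/L = 510.6 g/h  (m^3/h * mg/L = g/h)
Daily solids removed = 510.6 * 24 = 12254.4 g/day
Convert g to kg: 12254.4 / 1000 = 12.2544 kg/day

12.2544 kg/day


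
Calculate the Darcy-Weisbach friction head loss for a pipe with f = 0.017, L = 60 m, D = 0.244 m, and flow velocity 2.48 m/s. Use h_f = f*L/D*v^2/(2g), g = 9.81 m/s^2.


v^2 = 2.48^2 = 6.1504 m^2/s^2
L/D = 60/0.244 = 245.90164
h_f = f*(L/D)*v^2/(2g) = 0.017 * 245.90164 * 6.1504 / 19.62 = 1.31043 m

1.31043 m


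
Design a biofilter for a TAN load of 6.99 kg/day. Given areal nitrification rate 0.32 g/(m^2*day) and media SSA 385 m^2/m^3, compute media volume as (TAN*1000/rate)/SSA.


A = 6.99*1000 / 0.32 = 21843.75 m^2
V = 21843.75 / 385 = 56.737

56.737 m^3


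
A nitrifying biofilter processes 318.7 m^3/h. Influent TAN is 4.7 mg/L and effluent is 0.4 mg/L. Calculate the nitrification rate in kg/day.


Concentration drop: TAN_in - TAN_out = 4.7 - 0.4 = 4.3 mg/L
Hourly TAN removed = Q * dTAN = 318.7 m^3/h * 4.3 mg/L = 1370.41 g/h  (m^3/h * mg/L = g/h)
Daily TAN removed = 1370.41 * 24 = 32889.84 g/day
Convert to kg/day: 32889.84 / 1000 = 32.88984 kg/day

32.88984 kg/day


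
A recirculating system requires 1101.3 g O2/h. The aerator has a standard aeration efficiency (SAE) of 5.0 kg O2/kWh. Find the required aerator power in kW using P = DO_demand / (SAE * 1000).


SAE in g O2/kWh = 5.0 * 1000 = 5000 g/kWh
P = DO_demand / SAE_g = 1101.3 / 5000 = 0.22026 kW

0.22026 kW


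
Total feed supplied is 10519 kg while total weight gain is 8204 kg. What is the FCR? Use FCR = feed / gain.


FCR = feed consumed / weight gained
FCR = 10519 kg / 8204 kg = 1.28218

1.28218


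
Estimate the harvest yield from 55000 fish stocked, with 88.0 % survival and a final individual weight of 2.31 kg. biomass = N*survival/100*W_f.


Survivors = 55000 * 88.0/100 = 48400 fish
Harvest biomass = survivors * W_f = 48400 * 2.31 = 111804 kg

111804 kg


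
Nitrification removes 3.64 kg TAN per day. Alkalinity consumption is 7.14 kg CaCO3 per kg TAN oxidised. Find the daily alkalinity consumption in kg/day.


Alkalinity factor: 7.14 kg CaCO3 consumed per kg TAN nitrified
alk = 3.64 kg TAN * 7.14 = 25.9896 kg CaCO3/day

25.9896 kg CaCO3/day


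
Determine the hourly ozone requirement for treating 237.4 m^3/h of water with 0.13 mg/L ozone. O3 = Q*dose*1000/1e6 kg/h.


O3 demand (mg/h) = Q * dose * 1000 = 237.4 * 0.13 * 1000 = 30862 mg/h
Convert mg to kg: 30862 / 1e6 = 0.030862 kg/h

0.030862 kg/h


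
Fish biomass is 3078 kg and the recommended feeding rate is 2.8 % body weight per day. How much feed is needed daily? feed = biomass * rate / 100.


Feeding rate fraction = 2.8% / 100 = 0.028
Daily feed = 3078 kg * 0.028 = 86.184 kg/day

86.184 kg/day


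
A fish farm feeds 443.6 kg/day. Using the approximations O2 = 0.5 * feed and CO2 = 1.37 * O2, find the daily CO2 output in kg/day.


O2 = 443.6 * 0.5 = 221.8
CO2 = 221.8 * 1.37 = 303.866

303.866 kg/day


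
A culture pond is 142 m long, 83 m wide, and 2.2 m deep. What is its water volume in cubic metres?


Base area = L * W = 142 * 83 = 11786 m^2
Volume = area * depth = 11786 * 2.2 = 25929.2 m^3

25929.2 m^3


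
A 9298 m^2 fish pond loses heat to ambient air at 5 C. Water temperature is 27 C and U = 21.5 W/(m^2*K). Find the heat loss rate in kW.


Temperature difference dT = 27 - 5 = 22 K
Heat loss (W) = U * A * dT = 21.5 * 9298 * 22 = 4397954 W
Convert to kW: 4397954 / 1000 = 4397.954 kW

4397.954 kW


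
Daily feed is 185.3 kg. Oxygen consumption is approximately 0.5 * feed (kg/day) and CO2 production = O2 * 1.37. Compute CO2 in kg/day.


O2 = 185.3 * 0.5 = 92.65
CO2 = 92.65 * 1.37 = 126.9305

126.9305 kg/day


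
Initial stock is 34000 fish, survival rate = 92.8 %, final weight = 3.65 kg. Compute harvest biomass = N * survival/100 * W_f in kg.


Survivors = 34000 * 92.8/100 = 31552 fish
Harvest biomass = survivors * W_f = 31552 * 3.65 = 115164.8 kg

115164.8 kg


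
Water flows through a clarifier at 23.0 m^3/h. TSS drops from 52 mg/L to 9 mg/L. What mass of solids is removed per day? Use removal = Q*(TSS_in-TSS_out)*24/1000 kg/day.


Concentration drop: TSS_in - TSS_out = 52 - 9 = 43 mg/L
Hourly solids removed = Q * dTSS = 23.0 m^3/h * 43 mg/L = 989 g/h  (m^3/h * mg/L = g/h)
Daily solids removed = 989 * 24 = 23736 g/day
Convert g to kg: 23736 / 1000 = 23.736 kg/day

23.736 kg/day


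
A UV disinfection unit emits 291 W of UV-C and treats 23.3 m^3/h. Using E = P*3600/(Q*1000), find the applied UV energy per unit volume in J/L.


Energy delivered per hour = 291 W * 3600 s = 1047600 J/h
Volume treated per hour = 23.3 m^3/h * 1000 = 23300 L/h
dose = 1047600 / 23300 = 44.9614 J/L

44.9614 J/L


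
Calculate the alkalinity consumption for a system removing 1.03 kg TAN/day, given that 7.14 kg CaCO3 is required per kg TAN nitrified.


Alkalinity factor: 7.14 kg CaCO3 consumed per kg TAN nitrified
alk = 1.03 kg TAN * 7.14 = 7.3542 kg CaCO3/day

7.3542 kg CaCO3/day


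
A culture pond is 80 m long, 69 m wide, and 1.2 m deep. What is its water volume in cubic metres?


Base area = L * W = 80 * 69 = 5520 m^2
Volume = area * depth = 5520 * 1.2 = 6624 m^3

6624 m^3


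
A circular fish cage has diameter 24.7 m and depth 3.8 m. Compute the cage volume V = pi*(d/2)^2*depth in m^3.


r = d/2 = 24.7/2 = 12.35 m
Base area = pi*r^2 = pi*12.35^2 = 479.16357 m^2
Volume = 479.16357 * 3.8 = 1820.82 m^3

1820.82 m^3


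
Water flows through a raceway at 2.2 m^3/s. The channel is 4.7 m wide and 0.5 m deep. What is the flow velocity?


Cross-sectional area = W * d = 4.7 * 0.5 = 2.35 m^2
Velocity = Q / A = 2.2 / 2.35 = 0.93617 m/s

0.93617 m/s


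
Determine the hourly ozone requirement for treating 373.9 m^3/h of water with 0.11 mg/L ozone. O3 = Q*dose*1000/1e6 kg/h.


O3 demand (mg/h) = Q * dose * 1000 = 373.9 * 0.11 * 1000 = 41129 mg/h
Convert mg to kg: 41129 / 1e6 = 0.041129 kg/h

0.041129 kg/h


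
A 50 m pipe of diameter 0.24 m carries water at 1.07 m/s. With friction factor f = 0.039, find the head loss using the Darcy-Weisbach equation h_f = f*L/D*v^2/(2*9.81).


v^2 = 1.07^2 = 1.1449 m^2/s^2
L/D = 50/0.24 = 208.33333
h_f = f*(L/D)*v^2/(2g) = 0.039 * 208.33333 * 1.1449 / 19.62 = 0.474124 m

0.474124 m


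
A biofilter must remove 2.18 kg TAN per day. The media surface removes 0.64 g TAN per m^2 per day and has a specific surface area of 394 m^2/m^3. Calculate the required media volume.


A = 2.18*1000 / 0.64 = 3406.25 m^2
V = 3406.25 / 394 = 8.6453

8.6453 m^3


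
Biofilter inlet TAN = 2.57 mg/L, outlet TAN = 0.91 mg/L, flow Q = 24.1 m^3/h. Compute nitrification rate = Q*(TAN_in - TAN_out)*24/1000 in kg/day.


Concentration drop: TAN_in - TAN_out = 2.57 - 0.91 = 1.66 mg/L
Hourly TAN removed = Q * dTAN = 24.1 m^3/h * 1.66 mg/L = 40.006 g/h  (m^3/h * mg/L = g/h)
Daily TAN removed = 40.006 * 24 = 960.144 g/day
Convert to kg/day: 960.144 / 1000 = 0.960144 kg/day

0.960144 kg/day


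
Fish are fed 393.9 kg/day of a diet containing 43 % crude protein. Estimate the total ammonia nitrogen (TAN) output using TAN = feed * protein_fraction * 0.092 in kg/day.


Protein in feed = 393.9 * 43/100 = 169.377 kg/day
TAN = protein * 0.092 = 169.377 * 0.092 = 15.582684 kg/day

15.582684 kg/day


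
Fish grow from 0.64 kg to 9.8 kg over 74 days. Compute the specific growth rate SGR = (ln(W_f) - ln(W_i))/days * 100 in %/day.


ln(W_f) = ln(9.8) = 2.2823824
ln(W_i) = ln(0.64) = -0.4462871
ln(W_f) - ln(W_i) = 2.2823824 - -0.4462871 = 2.7286695
SGR = 2.7286695 / 74 * 100 = 3.68739 %/day

3.68739 %/day


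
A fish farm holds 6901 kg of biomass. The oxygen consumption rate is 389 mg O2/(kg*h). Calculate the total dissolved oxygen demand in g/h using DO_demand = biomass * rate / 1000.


Total O2 consumption (mg/h) = 6901 kg * 389 mg/(kg*h) = 2684489 mg/h
Convert to g/h: 2684489 / 1000 = 2684.489 g/h

2684.489 g/h


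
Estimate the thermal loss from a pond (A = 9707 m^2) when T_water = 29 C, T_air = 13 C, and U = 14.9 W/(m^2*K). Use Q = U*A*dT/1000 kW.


Temperature difference dT = 29 - 13 = 16 K
Heat loss (W) = U * A * dT = 14.9 * 9707 * 16 = 2314148.8 W
Convert to kW: 2314148.8 / 1000 = 2314.1488 kW

2314.1488 kW


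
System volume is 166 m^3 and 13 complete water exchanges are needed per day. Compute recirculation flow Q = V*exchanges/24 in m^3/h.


Daily recirculation volume = 166 m^3 * 13 = 2158 m^3/day
Flow rate Q = daily volume / 24 h = 2158 / 24 = 89.9167 m^3/h

89.9167 m^3/h


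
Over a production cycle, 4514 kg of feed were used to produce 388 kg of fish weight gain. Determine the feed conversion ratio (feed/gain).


FCR = feed consumed / weight gained
FCR = 4514 kg / 388 kg = 11.634

11.634


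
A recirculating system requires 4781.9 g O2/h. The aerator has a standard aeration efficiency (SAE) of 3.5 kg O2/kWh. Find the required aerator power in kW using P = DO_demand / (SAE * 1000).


SAE in g O2/kWh = 3.5 * 1000 = 3500 g/kWh
P = DO_demand / SAE_g = 4781.9 / 3500 = 1.36626 kW

1.36626 kW


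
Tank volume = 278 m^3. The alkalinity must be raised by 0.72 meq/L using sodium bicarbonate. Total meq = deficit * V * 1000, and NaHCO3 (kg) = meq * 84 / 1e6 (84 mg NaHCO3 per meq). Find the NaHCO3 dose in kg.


Tank volume in L = 278 m^3 * 1000 = 278000 L
Total meq required = 0.72 meq/L * 278000 L = 200160 meq
NaHCO3 mass = 200160 meq * 84 mg/meq / 1e6 = 16.8134 kg

16.8134 kg


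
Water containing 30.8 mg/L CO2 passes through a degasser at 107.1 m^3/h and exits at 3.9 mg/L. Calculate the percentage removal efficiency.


CO2_out / CO2_in = 3.9 / 30.8 = 0.12662338
Fraction remaining = 0.12662338
efficiency = (1 - 0.12662338) * 100 = 87.3377 %

87.3377 %


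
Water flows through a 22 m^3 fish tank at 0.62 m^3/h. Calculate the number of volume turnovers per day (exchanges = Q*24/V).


Daily flow volume = 0.62 m^3/h * 24 h = 14.88 m^3/day
Exchanges = daily flow / tank volume = 14.88 / 22 = 0.676364 exchanges/day

0.676364 exchanges/day


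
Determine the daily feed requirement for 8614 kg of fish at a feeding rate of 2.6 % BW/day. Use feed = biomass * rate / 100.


Feeding rate fraction = 2.6% / 100 = 0.026
Daily feed = 8614 kg * 0.026 = 223.964 kg/day

223.964 kg/day


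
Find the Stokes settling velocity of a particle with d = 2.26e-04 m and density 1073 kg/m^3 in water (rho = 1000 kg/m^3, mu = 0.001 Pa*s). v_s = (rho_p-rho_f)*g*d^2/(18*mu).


Density difference: rho_p - rho_f = 1073 - 1000 = 73 kg/m^3
d^2 = (2.26e-04)^2 = 5.1076e-08 m^2
Numerator = (rho_p - rho_f) * g * d^2 = 73 * 9.81 * 5.1076e-08 = 3.6577056e-05
Denominator = 18 * mu = 18 * 0.001 = 0.018
v_s = 3.6577056e-05 / 0.018 = 0.00203206 m/s
Check: Re = rho_f * v_s * d / mu = 1000 * 0.00203206 * 2.26e-04 / 0.001 = 0.459 < 1, so Stokes' law applies.

0.00203206 m/s


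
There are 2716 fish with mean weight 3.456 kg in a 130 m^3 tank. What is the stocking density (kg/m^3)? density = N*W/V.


Total biomass = 2716 fish * 3.456 kg = 9386.496 kg
Density = total biomass / volume = 9386.496 / 130 = 72.2038 kg/m^3

72.2038 kg/m^3


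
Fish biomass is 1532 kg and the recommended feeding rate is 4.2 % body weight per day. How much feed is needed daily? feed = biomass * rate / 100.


Feeding rate fraction = 4.2% / 100 = 0.042
Daily feed = 1532 kg * 0.042 = 64.344 kg/day

64.344 kg/day


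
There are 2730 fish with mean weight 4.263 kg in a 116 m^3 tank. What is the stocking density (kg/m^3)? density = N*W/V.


Total biomass = 2730 fish * 4.263 kg = 11637.99 kg
Density = total biomass / volume = 11637.99 / 116 = 100.328 kg/m^3

100.328 kg/m^3


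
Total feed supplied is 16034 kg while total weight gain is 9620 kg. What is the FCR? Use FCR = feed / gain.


FCR = feed consumed / weight gained
FCR = 16034 kg / 9620 kg = 1.66674

1.66674


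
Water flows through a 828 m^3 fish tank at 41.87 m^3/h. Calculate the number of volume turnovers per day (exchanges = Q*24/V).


Daily flow volume = 41.87 m^3/h * 24 h = 1004.88 m^3/day
Exchanges = daily flow / tank volume = 1004.88 / 828 = 1.21362 exchanges/day

1.21362 exchanges/day


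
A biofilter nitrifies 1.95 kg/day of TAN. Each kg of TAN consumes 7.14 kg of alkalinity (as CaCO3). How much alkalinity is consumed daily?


Alkalinity factor: 7.14 kg CaCO3 consumed per kg TAN nitrified
alk = 1.95 kg TAN * 7.14 = 13.923 kg CaCO3/day

13.923 kg CaCO3/day


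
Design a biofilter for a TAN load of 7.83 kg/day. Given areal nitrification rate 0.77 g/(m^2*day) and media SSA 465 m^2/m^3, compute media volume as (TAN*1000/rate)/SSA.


A = 7.83*1000 / 0.77 = 10168.831 m^2
V = 10168.831 / 465 = 21.8685

21.8685 m^3


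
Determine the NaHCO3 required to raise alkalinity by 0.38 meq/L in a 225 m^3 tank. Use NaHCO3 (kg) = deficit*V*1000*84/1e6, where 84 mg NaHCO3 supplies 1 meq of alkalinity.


Tank volume in L = 225 m^3 * 1000 = 225000 L
Total meq required = 0.38 meq/L * 225000 L = 85500 meq
NaHCO3 mass = 85500 meq * 84 mg/meq / 1e6 = 7.182 kg

7.182 kg


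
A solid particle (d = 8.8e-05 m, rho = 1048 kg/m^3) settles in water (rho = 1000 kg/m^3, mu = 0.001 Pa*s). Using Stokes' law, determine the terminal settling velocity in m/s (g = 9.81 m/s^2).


Density difference: rho_p - rho_f = 1048 - 1000 = 48 kg/m^3
d^2 = (8.8e-05)^2 = 7.744e-09 m^2
Numerator = (rho_p - rho_f) * g * d^2 = 48 * 9.81 * 7.744e-09 = 3.6464947e-06
Denominator = 18 * mu = 18 * 0.001 = 0.018
v_s = 3.6464947e-06 / 0.018 = 2.02583e-04 m/s
Check: Re = rho_f * v_s * d / mu = 1000 * 2.02583e-04 * 8.8e-05 / 0.001 = 0.0178 < 1, so Stokes' law applies.

2.02583e-04 m/s


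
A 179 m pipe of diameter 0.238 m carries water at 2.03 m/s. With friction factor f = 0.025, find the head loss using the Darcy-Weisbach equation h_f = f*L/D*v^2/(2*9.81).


v^2 = 2.03^2 = 4.1209 m^2/s^2
L/D = 179/0.238 = 752.10084
h_f = f*(L/D)*v^2/(2g) = 0.025 * 752.10084 * 4.1209 / 19.62 = 3.9492 m

3.9492 m


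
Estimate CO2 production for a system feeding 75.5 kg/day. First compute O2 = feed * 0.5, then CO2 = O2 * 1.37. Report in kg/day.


O2 = 75.5 * 0.5 = 37.75
CO2 = 37.75 * 1.37 = 51.7175

51.7175 kg/day


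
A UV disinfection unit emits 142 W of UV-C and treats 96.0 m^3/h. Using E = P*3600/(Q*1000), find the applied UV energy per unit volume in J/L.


Energy delivered per hour = 142 W * 3600 s = 511200 J/h
Volume treated per hour = 96.0 m^3/h * 1000 = 96000 L/h
dose = 511200 / 96000 = 5.325 J/L

5.325 J/L


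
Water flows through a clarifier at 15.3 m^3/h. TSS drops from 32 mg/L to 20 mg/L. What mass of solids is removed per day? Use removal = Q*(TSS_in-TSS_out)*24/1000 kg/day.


Concentration drop: TSS_in - TSS_out = 32 - 20 = 12 mg/L
Hourly solids removed = Q * dTSS = 15.3 m^3/h * 12 mg/L = 183.6 g/h  (m^3/h * mg/L = g/h)
Daily solids removed = 183.6 * 24 = 4406.4 g/day
Convert g to kg: 4406.4 / 1000 = 4.4064 kg/day

4.4064 kg/day


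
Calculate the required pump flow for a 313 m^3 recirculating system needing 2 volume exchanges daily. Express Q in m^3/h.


Daily recirculation volume = 313 m^3 * 2 = 626 m^3/day
Flow rate Q = daily volume / 24 h = 626 / 24 = 26.0833 m^3/h

26.0833 m^3/h


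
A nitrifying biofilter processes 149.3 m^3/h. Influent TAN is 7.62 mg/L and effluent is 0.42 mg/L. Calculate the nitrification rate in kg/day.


Concentration drop: TAN_in - TAN_out = 7.62 - 0.42 = 7.2 mg/L
Hourly TAN removed = Q * dTAN = 149.3 m^3/h * 7.2 mg/L = 1074.96 g/h  (m^3/h * mg/L = g/h)
Daily TAN removed = 1074.96 * 24 = 25799.04 g/day
Convert to kg/day: 25799.04 / 1000 = 25.79904 kg/day

25.79904 kg/day


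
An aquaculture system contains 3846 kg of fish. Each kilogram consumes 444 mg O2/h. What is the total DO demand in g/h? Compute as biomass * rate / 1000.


Total O2 consumption (mg/h) = 3846 kg * 444 mg/(kg*h) = 1707624 mg/h
Convert to g/h: 1707624 / 1000 = 1707.624 g/h

1707.624 g/h


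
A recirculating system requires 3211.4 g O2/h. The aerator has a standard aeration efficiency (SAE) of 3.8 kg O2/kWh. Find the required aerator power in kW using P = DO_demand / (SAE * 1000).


SAE in g O2/kWh = 3.8 * 1000 = 3800 g/kWh
P = DO_demand / SAE_g = 3211.4 / 3800 = 0.845105 kW

0.845105 kW


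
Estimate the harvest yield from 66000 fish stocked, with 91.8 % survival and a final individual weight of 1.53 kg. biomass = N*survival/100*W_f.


Survivors = 66000 * 91.8/100 = 60588 fish
Harvest biomass = survivors * W_f = 60588 * 1.53 = 92699.64 kg

92699.64 kg


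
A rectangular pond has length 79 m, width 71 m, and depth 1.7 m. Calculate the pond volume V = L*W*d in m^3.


Base area = L * W = 79 * 71 = 5609 m^2
Volume = area * depth = 5609 * 1.7 = 9535.3 m^3

9535.3 m^3


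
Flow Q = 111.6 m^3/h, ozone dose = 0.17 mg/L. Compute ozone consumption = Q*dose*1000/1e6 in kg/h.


O3 demand (mg/h) = Q * dose * 1000 = 111.6 * 0.17 * 1000 = 18972 mg/h
Convert mg to kg: 18972 / 1e6 = 0.018972 kg/h

0.018972 kg/h


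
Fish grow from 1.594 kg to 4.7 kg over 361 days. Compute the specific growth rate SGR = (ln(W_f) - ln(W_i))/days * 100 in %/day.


ln(W_f) = ln(4.7) = 1.5475625
ln(W_i) = ln(1.594) = 0.46624658
ln(W_f) - ln(W_i) = 1.5475625 - 0.46624658 = 1.0813159
SGR = 1.0813159 / 361 * 100 = 0.299533 %/day

0.299533 %/day


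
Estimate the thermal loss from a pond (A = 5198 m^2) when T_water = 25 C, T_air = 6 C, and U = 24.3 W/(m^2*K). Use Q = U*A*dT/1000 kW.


Temperature difference dT = 25 - 6 = 19 K
Heat loss (W) = U * A * dT = 24.3 * 5198 * 19 = 2399916.6 W
Convert to kW: 2399916.6 / 1000 = 2399.9166 kW

2399.9166 kW


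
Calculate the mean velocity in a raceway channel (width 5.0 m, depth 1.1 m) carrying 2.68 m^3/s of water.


Cross-sectional area = W * d = 5.0 * 1.1 = 5.5 m^2
Velocity = Q / A = 2.68 / 5.5 = 0.487273 m/s

0.487273 m/s


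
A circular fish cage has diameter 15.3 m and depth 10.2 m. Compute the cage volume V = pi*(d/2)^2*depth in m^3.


r = d/2 = 15.3/2 = 7.65 m
Base area = pi*r^2 = pi*7.65^2 = 183.85386 m^2
Volume = 183.85386 * 10.2 = 1875.31 m^3

1875.31 m^3


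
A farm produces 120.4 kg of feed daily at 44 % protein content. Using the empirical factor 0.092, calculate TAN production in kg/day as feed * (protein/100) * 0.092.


Protein in feed = 120.4 * 44/100 = 52.976 kg/day
TAN = protein * 0.092 = 52.976 * 0.092 = 4.873792 kg/day

4.873792 kg/day


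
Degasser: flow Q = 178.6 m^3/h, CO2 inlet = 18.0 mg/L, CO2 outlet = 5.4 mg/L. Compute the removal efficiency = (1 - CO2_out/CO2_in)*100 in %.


CO2_out / CO2_in = 5.4 / 18.0 = 0.3
Fraction remaining = 0.3
efficiency = (1 - 0.3) * 100 = 70 %

70 %


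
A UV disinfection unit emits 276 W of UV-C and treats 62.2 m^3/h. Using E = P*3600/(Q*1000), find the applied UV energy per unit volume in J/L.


Energy delivered per hour = 276 W * 3600 s = 993600 J/h
Volume treated per hour = 62.2 m^3/h * 1000 = 62200 L/h
dose = 993600 / 62200 = 15.9743 J/L

15.9743 J/L


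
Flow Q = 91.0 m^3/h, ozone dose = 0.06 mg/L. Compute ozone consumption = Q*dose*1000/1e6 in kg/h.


O3 demand (mg/h) = Q * dose * 1000 = 91.0 * 0.06 * 1000 = 5460 mg/h
Convert mg to kg: 5460 / 1e6 = 0.00546 kg/h

0.00546 kg/h


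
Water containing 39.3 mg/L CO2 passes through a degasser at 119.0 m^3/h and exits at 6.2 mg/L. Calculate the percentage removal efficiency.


CO2_out / CO2_in = 6.2 / 39.3 = 0.15776081
Fraction remaining = 0.15776081
efficiency = (1 - 0.15776081) * 100 = 84.2239 %

84.2239 %


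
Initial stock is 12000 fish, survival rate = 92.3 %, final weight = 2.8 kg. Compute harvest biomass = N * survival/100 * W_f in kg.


Survivors = 12000 * 92.3/100 = 11076 fish
Harvest biomass = survivors * W_f = 11076 * 2.8 = 31012.8 kg

31012.8 kg


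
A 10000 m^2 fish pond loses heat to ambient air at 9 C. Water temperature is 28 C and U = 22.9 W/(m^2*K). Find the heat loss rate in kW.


Temperature difference dT = 28 - 9 = 19 K
Heat loss (W) = U * A * dT = 22.9 * 10000 * 19 = 4351000 W
Convert to kW: 4351000 / 1000 = 4351 kW

4351 kW


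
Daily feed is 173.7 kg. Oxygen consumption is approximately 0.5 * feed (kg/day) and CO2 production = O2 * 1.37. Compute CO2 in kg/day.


O2 = 173.7 * 0.5 = 86.85
CO2 = 86.85 * 1.37 = 118.9845

118.9845 kg/day


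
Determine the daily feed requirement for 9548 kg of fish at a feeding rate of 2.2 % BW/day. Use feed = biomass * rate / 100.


Feeding rate fraction = 2.2% / 100 = 0.022
Daily feed = 9548 kg * 0.022 = 210.056 kg/day

210.056 kg/day


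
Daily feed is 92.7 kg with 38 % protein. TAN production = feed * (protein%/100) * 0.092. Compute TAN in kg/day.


Protein in feed = 92.7 * 38/100 = 35.226 kg/day
TAN = protein * 0.092 = 35.226 * 0.092 = 3.240792 kg/day

3.240792 kg/day


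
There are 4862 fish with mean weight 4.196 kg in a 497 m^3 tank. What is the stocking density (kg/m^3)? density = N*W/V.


Total biomass = 4862 fish * 4.196 kg = 20400.952 kg
Density = total biomass / volume = 20400.952 / 497 = 41.0482 kg/m^3

41.0482 kg/m^3


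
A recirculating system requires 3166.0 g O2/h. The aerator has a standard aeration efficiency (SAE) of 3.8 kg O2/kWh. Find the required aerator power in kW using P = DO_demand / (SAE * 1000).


SAE in g O2/kWh = 3.8 * 1000 = 3800 g/kWh
P = DO_demand / SAE_g = 3166.0 / 3800 = 0.833158 kW

0.833158 kW


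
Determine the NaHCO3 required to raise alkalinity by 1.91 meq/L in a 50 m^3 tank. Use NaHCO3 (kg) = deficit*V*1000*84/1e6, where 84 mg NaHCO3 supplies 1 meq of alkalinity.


Tank volume in L = 50 m^3 * 1000 = 50000 L
Total meq required = 1.91 meq/L * 50000 L = 95500 meq
NaHCO3 mass = 95500 meq * 84 mg/meq / 1e6 = 8.022 kg

8.022 kg


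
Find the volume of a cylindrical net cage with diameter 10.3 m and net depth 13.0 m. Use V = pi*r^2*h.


r = d/2 = 10.3/2 = 5.15 m
Base area = pi*r^2 = pi*5.15^2 = 83.322891 m^2
Volume = 83.322891 * 13.0 = 1083.2 m^3

1083.2 m^3


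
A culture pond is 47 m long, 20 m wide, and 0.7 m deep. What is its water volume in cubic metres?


Base area = L * W = 47 * 20 = 940 m^2
Volume = area * depth = 940 * 0.7 = 658 m^3

658 m^3


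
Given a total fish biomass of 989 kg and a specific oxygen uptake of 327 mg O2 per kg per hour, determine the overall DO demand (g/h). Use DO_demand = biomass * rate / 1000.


Total O2 consumption (mg/h) = 989 kg * 327 mg/(kg*h) = 323403 mg/h
Convert to g/h: 323403 / 1000 = 323.403 g/h

323.403 g/h


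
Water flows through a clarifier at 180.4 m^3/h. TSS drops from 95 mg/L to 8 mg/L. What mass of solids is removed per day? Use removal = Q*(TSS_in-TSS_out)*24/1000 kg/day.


Concentration drop: TSS_in - TSS_out = 95 - 8 = 87 mg/L
Hourly solids removed = Q * dTSS = 180.4 m^3/h * 87 mg/L = 15694.8 g/h  (m^3/h * mg/L = g/h)
Daily solids removed = 15694.8 * 24 = 376675.2 g/day
Convert g to kg: 376675.2 / 1000 = 376.6752 kg/day

376.6752 kg/day


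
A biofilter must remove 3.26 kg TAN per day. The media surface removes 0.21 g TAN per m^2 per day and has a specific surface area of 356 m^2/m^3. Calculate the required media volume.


A = 3.26*1000 / 0.21 = 15523.81 m^2
V = 15523.81 / 356 = 43.6062

43.6062 m^3


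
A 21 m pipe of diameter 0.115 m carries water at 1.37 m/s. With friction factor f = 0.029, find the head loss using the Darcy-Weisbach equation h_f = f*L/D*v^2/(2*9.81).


v^2 = 1.37^2 = 1.8769 m^2/s^2
L/D = 21/0.115 = 182.6087
h_f = f*(L/D)*v^2/(2g) = 0.029 * 182.6087 * 1.8769 / 19.62 = 0.506596 m

0.506596 m


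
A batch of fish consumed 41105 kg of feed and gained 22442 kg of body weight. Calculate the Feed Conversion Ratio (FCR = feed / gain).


FCR = feed consumed / weight gained
FCR = 41105 kg / 22442 kg = 1.83161

1.83161


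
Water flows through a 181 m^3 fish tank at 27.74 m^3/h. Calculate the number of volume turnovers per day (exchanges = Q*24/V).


Daily flow volume = 27.74 m^3/h * 24 h = 665.76 m^3/day
Exchanges = daily flow / tank volume = 665.76 / 181 = 3.67823 exchanges/day

3.67823 exchanges/day


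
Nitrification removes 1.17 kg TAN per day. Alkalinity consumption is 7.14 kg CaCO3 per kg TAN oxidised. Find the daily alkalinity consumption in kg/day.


Alkalinity factor: 7.14 kg CaCO3 consumed per kg TAN nitrified
alk = 1.17 kg TAN * 7.14 = 8.3538 kg CaCO3/day

8.3538 kg CaCO3/day


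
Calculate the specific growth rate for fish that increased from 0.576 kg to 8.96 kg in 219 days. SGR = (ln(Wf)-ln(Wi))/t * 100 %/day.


ln(W_f) = ln(8.96) = 2.1927702
ln(W_i) = ln(0.576) = -0.55164762
ln(W_f) - ln(W_i) = 2.1927702 - -0.55164762 = 2.7444178
SGR = 2.7444178 / 219 * 100 = 1.25316 %/day

1.25316 %/day


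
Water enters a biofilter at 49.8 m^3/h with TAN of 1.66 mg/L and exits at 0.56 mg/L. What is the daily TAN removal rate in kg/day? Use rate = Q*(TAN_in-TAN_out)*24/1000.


Concentration drop: TAN_in - TAN_out = 1.66 - 0.56 = 1.1 mg/L
Hourly TAN removed = Q * dTAN = 49.8 m^3/h * 1.1 mg/L = 54.78 g/h  (m^3/h * mg/L = g/h)
Daily TAN removed = 54.78 * 24 = 1314.72 g/day
Convert to kg/day: 1314.72 / 1000 = 1.31472 kg/day

1.31472 kg/day


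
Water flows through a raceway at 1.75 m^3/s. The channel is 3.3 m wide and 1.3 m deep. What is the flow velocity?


Cross-sectional area = W * d = 3.3 * 1.3 = 4.29 m^2
Velocity = Q / A = 1.75 / 4.29 = 0.407925 m/s

0.407925 m/s


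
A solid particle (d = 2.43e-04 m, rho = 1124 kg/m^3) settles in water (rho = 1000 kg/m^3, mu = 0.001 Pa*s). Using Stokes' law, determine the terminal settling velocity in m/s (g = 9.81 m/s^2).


Density difference: rho_p - rho_f = 1124 - 1000 = 124 kg/m^3
d^2 = (2.43e-04)^2 = 5.9049e-08 m^2
Numerator = (rho_p - rho_f) * g * d^2 = 124 * 9.81 * 5.9049e-08 = 7.1829566e-05
Denominator = 18 * mu = 18 * 0.001 = 0.018
v_s = 7.1829566e-05 / 0.018 = 0.00399053 m/s
Check: Re = rho_f * v_s * d / mu = 1000 * 0.00399053 * 2.43e-04 / 0.001 = 0.97 < 1, so Stokes' law applies.

0.00399053 m/s


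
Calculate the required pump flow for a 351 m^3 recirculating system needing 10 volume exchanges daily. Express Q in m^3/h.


Daily recirculation volume = 351 m^3 * 10 = 3510 m^3/day
Flow rate Q = daily volume / 24 h = 3510 / 24 = 146.25 m^3/h

146.25 m^3/h


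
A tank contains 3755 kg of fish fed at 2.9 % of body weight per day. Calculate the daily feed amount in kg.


Feeding rate fraction = 2.9% / 100 = 0.029
Daily feed = 3755 kg * 0.029 = 108.895 kg/day

108.895 kg/day


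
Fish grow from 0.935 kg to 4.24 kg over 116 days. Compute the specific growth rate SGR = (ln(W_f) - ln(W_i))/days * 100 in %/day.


ln(W_f) = ln(4.24) = 1.4445633
ln(W_i) = ln(0.935) = -0.06720875
ln(W_f) - ln(W_i) = 1.4445633 - -0.06720875 = 1.5117721
SGR = 1.5117721 / 116 * 100 = 1.30325 %/day

1.30325 %/day


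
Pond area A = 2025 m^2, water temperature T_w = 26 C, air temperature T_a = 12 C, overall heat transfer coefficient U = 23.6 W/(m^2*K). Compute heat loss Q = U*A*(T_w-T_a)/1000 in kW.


Temperature difference dT = 26 - 12 = 14 K
Heat loss (W) = U * A * dT = 23.6 * 2025 * 14 = 669060 W
Convert to kW: 669060 / 1000 = 669.06 kW

669.06 kW


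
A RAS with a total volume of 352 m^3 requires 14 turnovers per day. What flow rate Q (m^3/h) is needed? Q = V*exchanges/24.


Daily recirculation volume = 352 m^3 * 14 = 4928 m^3/day
Flow rate Q = daily volume / 24 h = 4928 / 24 = 205.333 m^3/h

205.333 m^3/h


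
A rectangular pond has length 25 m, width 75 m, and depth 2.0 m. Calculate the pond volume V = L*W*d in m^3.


Base area = L * W = 25 * 75 = 1875 m^2
Volume = area * depth = 1875 * 2.0 = 3750 m^3

3750 m^3


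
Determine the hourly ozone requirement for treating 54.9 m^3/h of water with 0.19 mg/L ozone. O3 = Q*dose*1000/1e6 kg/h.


O3 demand (mg/h) = Q * dose * 1000 = 54.9 * 0.19 * 1000 = 10431 mg/h
Convert mg to kg: 10431 / 1e6 = 0.010431 kg/h

0.010431 kg/h


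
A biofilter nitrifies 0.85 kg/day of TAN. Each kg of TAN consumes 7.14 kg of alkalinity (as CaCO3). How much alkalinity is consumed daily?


Alkalinity factor: 7.14 kg CaCO3 consumed per kg TAN nitrified
alk = 0.85 kg TAN * 7.14 = 6.069 kg CaCO3/day

6.069 kg CaCO3/day


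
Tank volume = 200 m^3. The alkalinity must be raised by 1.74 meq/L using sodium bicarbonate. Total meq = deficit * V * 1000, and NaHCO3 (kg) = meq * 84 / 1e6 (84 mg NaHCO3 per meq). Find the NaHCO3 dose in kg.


Tank volume in L = 200 m^3 * 1000 = 200000 L
Total meq required = 1.74 meq/L * 200000 L = 348000 meq
NaHCO3 mass = 348000 meq * 84 mg/meq / 1e6 = 29.232 kg

29.232 kg


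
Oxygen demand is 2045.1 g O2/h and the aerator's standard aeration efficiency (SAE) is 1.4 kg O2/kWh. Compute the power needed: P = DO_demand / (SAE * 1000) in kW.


SAE in g O2/kWh = 1.4 * 1000 = 1400 g/kWh
P = DO_demand / SAE_g = 2045.1 / 1400 = 1.46079 kW

1.46079 kW


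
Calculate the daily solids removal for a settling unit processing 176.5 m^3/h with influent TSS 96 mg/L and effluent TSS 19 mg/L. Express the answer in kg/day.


Concentration drop: TSS_in - TSS_out = 96 - 19 = 77 mg/L
Hourly solids removed = Q * dTSS = 176.5 m^3/h * 77 mg/L = 13590.5 g/h  (m^3/h * mg/L = g/h)
Daily solids removed = 13590.5 * 24 = 326172 g/day
Convert g to kg: 326172 / 1000 = 326.172 kg/day

326.172 kg/day


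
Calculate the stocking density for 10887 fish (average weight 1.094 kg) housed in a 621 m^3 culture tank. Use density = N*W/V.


Total biomass = 10887 fish * 1.094 kg = 11910.378 kg
Density = total biomass / volume = 11910.378 / 621 = 19.1794 kg/m^3

19.1794 kg/m^3


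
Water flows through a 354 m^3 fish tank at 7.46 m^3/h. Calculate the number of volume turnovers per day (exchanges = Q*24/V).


Daily flow volume = 7.46 m^3/h * 24 h = 179.04 m^3/day
Exchanges = daily flow / tank volume = 179.04 / 354 = 0.505763 exchanges/day

0.505763 exchanges/day


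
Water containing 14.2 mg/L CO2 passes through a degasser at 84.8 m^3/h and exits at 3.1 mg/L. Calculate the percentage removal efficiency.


CO2_out / CO2_in = 3.1 / 14.2 = 0.21830986
Fraction remaining = 0.21830986
efficiency = (1 - 0.21830986) * 100 = 78.169 %

78.169 %


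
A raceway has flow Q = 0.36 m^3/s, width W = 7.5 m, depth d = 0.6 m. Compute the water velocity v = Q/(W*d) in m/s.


Cross-sectional area = W * d = 7.5 * 0.6 = 4.5 m^2
Velocity = Q / A = 0.36 / 4.5 = 0.08 m/s

0.08 m/s


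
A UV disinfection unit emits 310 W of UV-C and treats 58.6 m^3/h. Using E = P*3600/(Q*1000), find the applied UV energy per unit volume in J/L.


Energy delivered per hour = 310 W * 3600 s = 1116000 J/h
Volume treated per hour = 58.6 m^3/h * 1000 = 58600 L/h
dose = 1116000 / 58600 = 19.0444 J/L

19.0444 J/L


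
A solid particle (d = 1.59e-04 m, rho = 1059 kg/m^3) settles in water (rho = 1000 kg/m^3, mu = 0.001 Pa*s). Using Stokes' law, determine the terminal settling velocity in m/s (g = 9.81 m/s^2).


Density difference: rho_p - rho_f = 1059 - 1000 = 59 kg/m^3
d^2 = (1.59e-04)^2 = 2.5281e-08 m^2
Numerator = (rho_p - rho_f) * g * d^2 = 59 * 9.81 * 2.5281e-08 = 1.463239e-05
Denominator = 18 * mu = 18 * 0.001 = 0.018
v_s = 1.463239e-05 / 0.018 = 8.12911e-04 m/s
Check: Re = rho_f * v_s * d / mu = 1000 * 8.12911e-04 * 1.59e-04 / 0.001 = 0.129 < 1, so Stokes' law applies.

8.12911e-04 m/s


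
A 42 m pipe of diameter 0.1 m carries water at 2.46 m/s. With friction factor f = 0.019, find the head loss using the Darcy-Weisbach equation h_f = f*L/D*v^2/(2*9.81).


v^2 = 2.46^2 = 6.0516 m^2/s^2
L/D = 42/0.1 = 420
h_f = f*(L/D)*v^2/(2g) = 0.019 * 420 * 6.0516 / 19.62 = 2.46135 m

2.46135 m


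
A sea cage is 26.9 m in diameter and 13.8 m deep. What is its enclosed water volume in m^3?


r = d/2 = 26.9/2 = 13.45 m
Base area = pi*r^2 = pi*13.45^2 = 568.32197 m^2
Volume = 568.32197 * 13.8 = 7842.84 m^3

7842.84 m^3


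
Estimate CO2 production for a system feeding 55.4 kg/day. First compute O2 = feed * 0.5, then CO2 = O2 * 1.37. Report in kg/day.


O2 = 55.4 * 0.5 = 27.7
CO2 = 27.7 * 1.37 = 37.949

37.949 kg/day


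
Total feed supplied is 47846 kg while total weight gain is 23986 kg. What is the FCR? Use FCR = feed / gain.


FCR = feed consumed / weight gained
FCR = 47846 kg / 23986 kg = 1.99475

1.99475


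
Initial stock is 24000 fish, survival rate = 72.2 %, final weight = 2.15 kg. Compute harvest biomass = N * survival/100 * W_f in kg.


Survivors = 24000 * 72.2/100 = 17328 fish
Harvest biomass = survivors * W_f = 17328 * 2.15 = 37255.2 kg

37255.2 kg


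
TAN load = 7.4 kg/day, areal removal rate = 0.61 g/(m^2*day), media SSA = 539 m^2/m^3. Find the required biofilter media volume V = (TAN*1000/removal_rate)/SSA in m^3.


A = 7.4*1000 / 0.61 = 12131.148 m^2
V = 12131.148 / 539 = 22.5068

22.5068 m^3


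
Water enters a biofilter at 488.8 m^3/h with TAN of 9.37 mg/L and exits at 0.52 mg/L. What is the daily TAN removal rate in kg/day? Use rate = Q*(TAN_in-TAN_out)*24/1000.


Concentration drop: TAN_in - TAN_out = 9.37 - 0.52 = 8.85 mg/L
Hourly TAN removed = Q * dTAN = 488.8 m^3/h * 8.85 mg/L = 4325.88 g/h  (m^3/h * mg/L = g/h)
Daily TAN removed = 4325.88 * 24 = 103821.12 g/day
Convert to kg/day: 103821.12 / 1000 = 103.82112 kg/day

103.82112 kg/day
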